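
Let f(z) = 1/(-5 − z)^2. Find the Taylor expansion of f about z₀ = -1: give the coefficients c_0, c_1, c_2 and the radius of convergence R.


Let w = z − z₀, so z = z₀ + w.
Then -5 − z = -5 − (z₀ + w) = (-5 − z₀) − w = -4 − w.
f(z) = 1/(-4 − w)^2 = (1/(-4)^2) · (1 − w/(-4))^{−2}.
By the binomial series (1−u)^{−2} = Σ_{n≥0} C(n+1, 1) u^n for |u|<1, with u = w/(-4):
  c_n = C(n+1, 1) / (-4)^(n+2).
  c_0 = 1/(-4)^2 = 1/16.
  c_1 = 2/(-4)^3 = -1/32.
  c_2 = 3/(-4)^4 = 3/256.
The series is valid for |w/d| < 1, i.e. |z − z₀| < |d|.
Radius of convergence: R = |-5 − z₀| = |-4| = 4 (distance from z₀ to the singularity z = -5).

c_0 = 1/16, c_1 = -1/32, c_2 = 3/256; R = 4.


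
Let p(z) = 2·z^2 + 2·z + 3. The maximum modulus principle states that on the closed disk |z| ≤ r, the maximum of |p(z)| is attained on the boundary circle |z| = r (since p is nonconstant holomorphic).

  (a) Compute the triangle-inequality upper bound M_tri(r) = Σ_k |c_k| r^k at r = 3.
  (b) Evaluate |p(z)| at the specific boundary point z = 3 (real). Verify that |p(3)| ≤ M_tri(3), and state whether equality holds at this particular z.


Coefficients: c_0 = 3, c_1 = 2, c_2 = 2. Radius r = 3.
Part (a). Triangle bound: M_tri(r) = Σ_k |c_k| r^k
  = |3|·3^0 + |2|·3^1 + |2|·3^2
  = 3 + 6 + 18 = 27.
This bounds M(r) := max_{|z|=r} |p(z)| from above; equality holds iff all terms c_k z^k can be made to align in phase at a single z on |z|=r.
Part (b). At z = 3 (real, on the circle |z| = r):
  p(3) = (3)·3^0 + (2)·3^1 + (2)·3^2 = 27.
  |p(3)| = 27.
Since all nonzero coefficients share the same sign, |p(3)| = 27 = M_tri(3); the triangle bound is attained at z = 3, so in fact M(r) = 27.

M_tri(3) = 27; |p(3)| = 27; equality at z=3: yes.


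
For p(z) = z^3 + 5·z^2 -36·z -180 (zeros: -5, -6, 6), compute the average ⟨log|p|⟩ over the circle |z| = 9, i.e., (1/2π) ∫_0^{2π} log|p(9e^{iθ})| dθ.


Zeros: -6, -5, 6; r = 9.
Inside |z| < r: -6, -5, 6. Outside (|z| ≥ r): ∅.
p(0) = -180, so log|p(0)| = log(180) = 5.1930.
Apply Jensen: I(r) = log|p(0)| + Σ_k log(r/|z_k|), summed over zeros inside |z| < r.
  log(r/|z_k|) for z_k = -5: log(9/5) = 0.5878
  log(r/|z_k|) for z_k = -6: log(9/6) = 0.4055
  log(r/|z_k|) for z_k = 6: log(9/6) = 0.4055
Sum over inside zeros: 1.3987.
I(r) = log|p(0)| + (inside sum) = 5.1930 + 1.3987 = 6.5917.
Closed form (all zeros inside, monic): I(r) = n·log(r) = 3·log(9) = 6.5917. ✓

I(r) ≈ 6.5917.


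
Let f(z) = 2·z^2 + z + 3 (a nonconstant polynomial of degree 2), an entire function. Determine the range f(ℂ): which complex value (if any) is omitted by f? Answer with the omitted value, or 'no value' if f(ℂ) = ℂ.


Little Picard bounds the complement of f(ℂ) to at most one point.
For every w ∈ ℂ, the equation p(z) − w = 0 is a nonconstant polynomial in z and hence has at least one root by the fundamental theorem of algebra. So p is surjective onto ℂ, omitting no value.

Omitted value: no value.


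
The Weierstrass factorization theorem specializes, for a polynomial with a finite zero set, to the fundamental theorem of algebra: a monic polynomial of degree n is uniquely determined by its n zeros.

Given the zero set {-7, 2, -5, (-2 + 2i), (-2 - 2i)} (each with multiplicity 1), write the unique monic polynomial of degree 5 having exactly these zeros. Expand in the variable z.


The polynomial is p(z) = ∏_{α ∈ S} (z − α), where S = {-7, 2, -5, (-2 + 2i), (-2 - 2i)}.
Expanding the product yields: p(z) = z^5 + 14·z^4 + 59·z^3 + 54·z^2 -192·z -560.
Note conjugate pairs combine to real quadratics: (z − (-2+2i))(z − (-2−2i)) = z² + 4z + 8.
The resulting polynomial has degree 5 and real coefficients as required.

p(z) = z^5 + 14·z^4 + 59·z^3 + 54·z^2 -192·z -560.


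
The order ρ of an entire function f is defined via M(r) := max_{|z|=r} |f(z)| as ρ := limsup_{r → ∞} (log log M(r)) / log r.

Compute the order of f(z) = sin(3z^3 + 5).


Write sin(w) = (e^{iw} ± e^{−iw})/(2 or 2i), so |sin(w)| ≤ e^{|w|}. With w = 3z^3 + 5, |w| ≤ 3r^3 + 5 on |z|=r, giving M(r) ≤ e^{3r^3 + 5} and ρ ≤ 3. For the lower bound, choose z on |z|=r with 3z^3 purely imaginary of modulus 3r^3; then |sin(3z^3 + 5)| grows like e^{3r^3}/2, so ρ ≥ 3. Hence ρ = 3.
Therefore ρ = 3.

Order ρ = 3.


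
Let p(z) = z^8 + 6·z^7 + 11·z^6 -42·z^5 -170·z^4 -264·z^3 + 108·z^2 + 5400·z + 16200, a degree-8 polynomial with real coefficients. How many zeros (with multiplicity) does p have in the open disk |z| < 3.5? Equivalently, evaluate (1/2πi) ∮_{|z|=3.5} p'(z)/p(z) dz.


The zeros of p are: (0 + 3i), (0 - 3i), (-3 + 1i), (-3 - 1i), (3 + 1i), (3 - 1i), (-3 + 3i), (-3 - 3i).
Their magnitudes are: 3, 3, 3.162, 3.162, 3.162, 3.162, 4.243, 4.243.
Zeros with |z| < R = 3.5: (0 + 3i), (0 - 3i), (-3 + 1i), (-3 - 1i), (3 + 1i), (3 - 1i).
Count = 6.
By the argument principle, (1/2πi) ∮_{|z|=R} p'(z)/p(z) dz equals exactly this count.

Number of zeros inside |z| < 3.5: 6.


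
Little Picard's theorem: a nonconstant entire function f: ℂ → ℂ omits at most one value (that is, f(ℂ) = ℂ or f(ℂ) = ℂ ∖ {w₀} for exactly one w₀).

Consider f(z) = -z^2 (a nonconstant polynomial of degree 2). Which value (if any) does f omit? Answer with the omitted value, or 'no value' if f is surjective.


Little Picard bounds the complement of f(ℂ) to at most one point.
For every w ∈ ℂ, the equation p(z) − w = 0 is a nonconstant polynomial in z and hence has at least one root by the fundamental theorem of algebra. So p is surjective onto ℂ, omitting no value.

Omitted value: no value.


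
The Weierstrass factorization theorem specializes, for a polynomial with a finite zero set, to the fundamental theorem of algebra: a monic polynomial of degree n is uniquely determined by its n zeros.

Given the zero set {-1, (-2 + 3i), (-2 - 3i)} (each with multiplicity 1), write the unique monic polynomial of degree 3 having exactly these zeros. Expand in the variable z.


The polynomial is p(z) = ∏_{α ∈ S} (z − α), where S = {-1, (-2 + 3i), (-2 - 3i)}.
Expanding the product yields: p(z) = z^3 + 5·z^2 + 17·z + 13.
Note conjugate pairs combine to real quadratics: (z − (-2+3i))(z − (-2−3i)) = z² + 4z + 13.
The resulting polynomial has degree 3 and real coefficients as required.

p(z) = z^3 + 5·z^2 + 17·z + 13.


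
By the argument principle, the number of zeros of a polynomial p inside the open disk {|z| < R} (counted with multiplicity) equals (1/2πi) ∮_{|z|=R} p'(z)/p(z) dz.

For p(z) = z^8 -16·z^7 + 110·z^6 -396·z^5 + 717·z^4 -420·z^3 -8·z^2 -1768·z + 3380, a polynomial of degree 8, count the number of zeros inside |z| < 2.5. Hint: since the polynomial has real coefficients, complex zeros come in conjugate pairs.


The zeros of p are: (3 + 2i), (3 - 2i), (-1 + 1i), (-1 - 1i), (3 + 2i), (3 - 2i), (3 + 1i), (3 - 1i).
Their magnitudes are: 3.606, 3.606, 1.414, 1.414, 3.606, 3.606, 3.162, 3.162.
Zeros with |z| < R = 2.5: (-1 + 1i), (-1 - 1i).
Count = 2.
By the argument principle, (1/2πi) ∮_{|z|=R} p'(z)/p(z) dz equals exactly this count.

Number of zeros inside |z| < 2.5: 2.


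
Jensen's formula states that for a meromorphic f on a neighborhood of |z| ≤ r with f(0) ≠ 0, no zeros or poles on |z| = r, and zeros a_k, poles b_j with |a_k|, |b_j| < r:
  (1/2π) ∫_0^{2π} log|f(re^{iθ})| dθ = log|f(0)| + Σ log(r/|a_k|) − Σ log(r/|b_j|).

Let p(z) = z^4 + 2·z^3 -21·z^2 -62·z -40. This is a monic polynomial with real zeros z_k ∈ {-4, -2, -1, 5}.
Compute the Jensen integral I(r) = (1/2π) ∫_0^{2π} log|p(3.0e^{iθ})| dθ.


Zeros: -4, -2, -1, 5; r = 3.0.
Inside |z| < r: -2, -1. Outside (|z| ≥ r): -4, 5.
p(0) = -40, so log|p(0)| = log(40) = 3.6889.
Apply Jensen: I(r) = log|p(0)| + Σ_k log(r/|z_k|), summed over zeros inside |z| < r.
  log(r/|z_k|) for z_k = -2: log(3.0/2) = 0.4055
  log(r/|z_k|) for z_k = -1: log(3.0/1) = 1.0986
  Outside zeros (-4, 5) contribute nothing to the Jensen sum.
Sum over inside zeros: 1.5041.
I(r) = log|p(0)| + (inside sum) = 3.6889 + 1.5041 = 5.1930.
Note: since some zeros are outside |z| ≤ r, the simplified n·log(r) form does NOT apply — only the inside zeros contribute.

I(r) ≈ 5.1930.


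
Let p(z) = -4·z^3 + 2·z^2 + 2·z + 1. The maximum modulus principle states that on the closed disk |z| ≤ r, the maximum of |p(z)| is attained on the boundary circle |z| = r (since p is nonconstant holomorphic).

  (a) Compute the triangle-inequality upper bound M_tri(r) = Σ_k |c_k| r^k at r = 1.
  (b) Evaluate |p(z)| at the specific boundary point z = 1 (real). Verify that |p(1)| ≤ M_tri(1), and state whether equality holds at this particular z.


Coefficients: c_0 = 1, c_1 = 2, c_2 = 2, c_3 = -4. Radius r = 1.
Part (a). Triangle bound: M_tri(r) = Σ_k |c_k| r^k
  = |1|·1^0 + |2|·1^1 + |2|·1^2 + |-4|·1^3
  = 1 + 2 + 2 + 4 = 9.
This bounds M(r) := max_{|z|=r} |p(z)| from above; equality holds iff all terms c_k z^k can be made to align in phase at a single z on |z|=r.
Part (b). At z = 1 (real, on the circle |z| = r):
  p(1) = (1)·1^0 + (2)·1^1 + (2)·1^2 + (-4)·1^3 = 1.
  |p(1)| = 1.
Check: |p(1)| = 1 ≤ 9 = M_tri(1). ✓ Equality does not hold at z = 1 (the coefficients have mixed signs, so the terms do not all align in phase there).

M_tri(1) = 9; |p(1)| = 1; equality at z=1: no.


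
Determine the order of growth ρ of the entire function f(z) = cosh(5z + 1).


cosh(w) is a linear combination of e^{iw} and e^{−iw} (or e^w, e^{−w} in the hyperbolic case), so |cosh(w)| ≤ e^{|w|}. With w = 5z + 1, |w| ≤ 5|z| + 1 = 5r + 1 on |z| = r, giving M(r) ≤ e^{5r + 1}, so ρ ≤ 1. On a suitable ray (z = it for sin/cos; z = t for sinh/cosh, t real → ∞), |cosh(5z + 1)| grows like e^{5|t|}/2, so ρ ≥ 1. Hence ρ = 1.
Therefore ρ = 1.

Order ρ = 1.


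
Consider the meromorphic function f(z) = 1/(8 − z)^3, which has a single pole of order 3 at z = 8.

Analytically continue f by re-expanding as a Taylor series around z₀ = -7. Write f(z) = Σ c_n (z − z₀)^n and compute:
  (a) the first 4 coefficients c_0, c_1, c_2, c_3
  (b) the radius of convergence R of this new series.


Let w = z − z₀, so z = z₀ + w.
Then 8 − z = 8 − (z₀ + w) = (8 − z₀) − w = 15 − w.
f(z) = 1/(15 − w)^3 = (1/(15)^3) · (1 − w/(15))^{−3}.
By the binomial series (1−u)^{−3} = Σ_{n≥0} C(n+2, 2) u^n for |u|<1, with u = w/(15):
  c_n = C(n+2, 2) / (15)^(n+3).
  c_0 = 1/(15)^3 = 1/3375.
  c_1 = 3/(15)^4 = 1/16875.
  c_2 = 6/(15)^5 = 2/253125.
  c_3 = 10/(15)^6 = 2/2278125.
The series is valid for |w/d| < 1, i.e. |z − z₀| < |d|.
Radius of convergence: R = |8 − z₀| = |15| = 15 (distance from z₀ to the singularity z = 8).

c_0 = 1/3375, c_1 = 1/16875, c_2 = 2/253125, c_3 = 2/2278125; R = 15.


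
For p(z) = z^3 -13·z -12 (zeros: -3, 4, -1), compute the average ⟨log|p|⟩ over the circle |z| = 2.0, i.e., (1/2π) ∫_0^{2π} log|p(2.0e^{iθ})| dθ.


Zeros: -3, -1, 4; r = 2.0.
Inside |z| < r: -1. Outside (|z| ≥ r): -3, 4.
p(0) = -12, so log|p(0)| = log(12) = 2.4849.
Apply Jensen: I(r) = log|p(0)| + Σ_k log(r/|z_k|), summed over zeros inside |z| < r.
  log(r/|z_k|) for z_k = -1: log(2.0/1) = 0.6931
  Outside zeros (-3, 4) contribute nothing to the Jensen sum.
Sum over inside zeros: 0.6931.
I(r) = log|p(0)| + (inside sum) = 2.4849 + 0.6931 = 3.1781.
Note: since some zeros are outside |z| ≤ r, the simplified n·log(r) form does NOT apply — only the inside zeros contribute.

I(r) ≈ 3.1781.


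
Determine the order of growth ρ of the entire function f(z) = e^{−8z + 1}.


|e^{−8z + 1}| = e^{Re(-8·z) + 1} ≤ e^{8|z|^1 + 1} = e^{8r^1 + 1} on |z| = r, so ρ ≤ 1. Choosing z on |z|=r so that -8·z is real positive (always possible by picking arg z appropriately) gives |f(z)| = e^{8r^1 + 1}, matching the bound. The additive constant 1 does not affect log log M(r) ~ 1·log r. Hence ρ = 1.
Therefore ρ = 1.

Order ρ = 1.


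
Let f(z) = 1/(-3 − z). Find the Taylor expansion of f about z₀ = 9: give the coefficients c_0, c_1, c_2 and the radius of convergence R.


Let w = z − z₀, so z = z₀ + w.
Then -3 − z = -3 − (z₀ + w) = (-3 − z₀) − w = -12 − w.
f(z) = 1/(-12 − w) = (1/(-12)) · 1/(1 − w/(-12)) = Σ_{n≥0} w^n / (-12)^(n+1).
So c_n = 1/(-12)^(n+1):
  c_0 = 1/(-12)^1 = -1/12.
  c_1 = 1/(-12)^2 = 1/144.
  c_2 = 1/(-12)^3 = -1/1728.
The series is valid for |w/d| < 1, i.e. |z − z₀| < |d|.
Radius of convergence: R = |-3 − z₀| = |-12| = 12 (distance from z₀ to the singularity z = -3).

c_0 = -1/12, c_1 = 1/144, c_2 = -1/1728; R = 12.


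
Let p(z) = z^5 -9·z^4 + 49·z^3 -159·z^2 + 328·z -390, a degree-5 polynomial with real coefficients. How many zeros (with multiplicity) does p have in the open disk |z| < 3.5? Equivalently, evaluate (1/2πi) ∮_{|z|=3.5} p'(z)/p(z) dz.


The zeros of p are: (1 + 3i), (1 - 3i), 3, (2 + 3i), (2 - 3i).
Their magnitudes are: 3.162, 3.162, 3, 3.606, 3.606.
Zeros with |z| < R = 3.5: (1 + 3i), (1 - 3i), 3.
Count = 3.
By the argument principle, (1/2πi) ∮_{|z|=R} p'(z)/p(z) dz equals exactly this count.

Number of zeros inside |z| < 3.5: 3.


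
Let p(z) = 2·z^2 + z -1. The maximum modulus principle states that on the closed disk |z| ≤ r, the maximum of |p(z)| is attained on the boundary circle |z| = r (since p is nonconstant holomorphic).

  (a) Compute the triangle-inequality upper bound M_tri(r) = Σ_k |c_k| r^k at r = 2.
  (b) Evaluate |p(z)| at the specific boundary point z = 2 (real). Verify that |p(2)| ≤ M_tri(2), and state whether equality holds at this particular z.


Coefficients: c_0 = -1, c_1 = 1, c_2 = 2. Radius r = 2.
Part (a). Triangle bound: M_tri(r) = Σ_k |c_k| r^k
  = |-1|·2^0 + |1|·2^1 + |2|·2^2
  = 1 + 2 + 8 = 11.
This bounds M(r) := max_{|z|=r} |p(z)| from above; equality holds iff all terms c_k z^k can be made to align in phase at a single z on |z|=r.
Part (b). At z = 2 (real, on the circle |z| = r):
  p(2) = (-1)·2^0 + (1)·2^1 + (2)·2^2 = 9.
  |p(2)| = 9.
Check: |p(2)| = 9 ≤ 11 = M_tri(2). ✓ Equality does not hold at z = 2 (the coefficients have mixed signs, so the terms do not all align in phase there).

M_tri(2) = 11; |p(2)| = 9; equality at z=2: no.


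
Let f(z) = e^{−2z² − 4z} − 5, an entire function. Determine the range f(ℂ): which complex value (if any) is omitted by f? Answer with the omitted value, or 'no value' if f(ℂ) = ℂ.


Little Picard bounds the complement of f(ℂ) to at most one point.
The exponent g(z) = −2z² − 4z is a nonconstant polynomial, hence surjective onto ℂ. So e^{g(z)} takes every value in {e^w : w ∈ ℂ} = ℂ ∖ {0}. Adding -5 shifts the range to ℂ ∖ {-5}. f omits exactly -5.

Omitted value: -5.


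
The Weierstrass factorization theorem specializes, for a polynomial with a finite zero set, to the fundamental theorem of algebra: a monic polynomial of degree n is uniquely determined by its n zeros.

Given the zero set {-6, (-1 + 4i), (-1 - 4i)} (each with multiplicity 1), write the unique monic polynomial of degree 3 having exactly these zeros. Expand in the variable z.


The polynomial is p(z) = ∏_{α ∈ S} (z − α), where S = {-6, (-1 + 4i), (-1 - 4i)}.
Expanding the product yields: p(z) = z^3 + 8·z^2 + 29·z + 102.
Note conjugate pairs combine to real quadratics: (z − (-1+4i))(z − (-1−4i)) = z² + 2z + 17.
The resulting polynomial has degree 3 and real coefficients as required.

p(z) = z^3 + 8·z^2 + 29·z + 102.


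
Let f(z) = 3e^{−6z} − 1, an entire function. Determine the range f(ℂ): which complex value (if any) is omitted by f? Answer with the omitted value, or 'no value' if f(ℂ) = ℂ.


Little Picard bounds the complement of f(ℂ) to at most one point.
e^{−6z} is never zero on ℂ, so 3·e^{−6z} takes every value in ℂ ∖ {0}. Adding -1 shifts the range to ℂ ∖ {-1}. Thus f omits exactly the value -1.

Omitted value: -1.


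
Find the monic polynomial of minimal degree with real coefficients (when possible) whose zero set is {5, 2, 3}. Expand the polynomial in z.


The polynomial is p(z) = ∏_{α ∈ S} (z − α), where S = {5, 2, 3}.
Expanding the product yields: p(z) = z^3 -10·z^2 + 31·z -30.
The resulting polynomial has degree 3 and real coefficients as required.

p(z) = z^3 -10·z^2 + 31·z -30.


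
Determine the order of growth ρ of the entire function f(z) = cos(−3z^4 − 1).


Write cos(w) = (e^{iw} ± e^{−iw})/(2 or 2i), so |cos(w)| ≤ e^{|w|}. With w = −3z^4 − 1, |w| ≤ 3r^4 + 1 on |z|=r, giving M(r) ≤ e^{3r^4 + 1} and ρ ≤ 4. For the lower bound, choose z on |z|=r with -3z^4 purely imaginary of modulus 3r^4; then |cos(−3z^4 − 1)| grows like e^{3r^4}/2, so ρ ≥ 4. Hence ρ = 4.
Therefore ρ = 4.

Order ρ = 4.


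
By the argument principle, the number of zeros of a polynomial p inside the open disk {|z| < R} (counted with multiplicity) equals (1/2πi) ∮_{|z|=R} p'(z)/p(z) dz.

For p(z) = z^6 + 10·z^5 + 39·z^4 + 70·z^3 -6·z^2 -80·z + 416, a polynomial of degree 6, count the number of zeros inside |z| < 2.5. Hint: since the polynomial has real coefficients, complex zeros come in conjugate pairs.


The zeros of p are: (-2 + 3i), (-2 - 3i), (1 + 1i), (1 - 1i), -4, -4.
Their magnitudes are: 3.606, 3.606, 1.414, 1.414, 4, 4.
Zeros with |z| < R = 2.5: (1 + 1i), (1 - 1i).
Count = 2.
By the argument principle, (1/2πi) ∮_{|z|=R} p'(z)/p(z) dz equals exactly this count.

Number of zeros inside |z| < 2.5: 2.


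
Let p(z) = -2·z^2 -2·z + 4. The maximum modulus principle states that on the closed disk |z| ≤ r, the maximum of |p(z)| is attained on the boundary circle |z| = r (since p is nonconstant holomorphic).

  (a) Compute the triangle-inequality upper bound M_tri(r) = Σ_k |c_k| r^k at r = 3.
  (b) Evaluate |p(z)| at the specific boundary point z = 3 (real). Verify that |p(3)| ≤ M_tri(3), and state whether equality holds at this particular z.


Coefficients: c_0 = 4, c_1 = -2, c_2 = -2. Radius r = 3.
Part (a). Triangle bound: M_tri(r) = Σ_k |c_k| r^k
  = |4|·3^0 + |-2|·3^1 + |-2|·3^2
  = 4 + 6 + 18 = 28.
This bounds M(r) := max_{|z|=r} |p(z)| from above; equality holds iff all terms c_k z^k can be made to align in phase at a single z on |z|=r.
Part (b). At z = 3 (real, on the circle |z| = r):
  p(3) = (4)·3^0 + (-2)·3^1 + (-2)·3^2 = -20.
  |p(3)| = 20.
Check: |p(3)| = 20 ≤ 28 = M_tri(3). ✓ Equality does not hold at z = 3 (the coefficients have mixed signs, so the terms do not all align in phase there).

M_tri(3) = 28; |p(3)| = 20; equality at z=3: no.


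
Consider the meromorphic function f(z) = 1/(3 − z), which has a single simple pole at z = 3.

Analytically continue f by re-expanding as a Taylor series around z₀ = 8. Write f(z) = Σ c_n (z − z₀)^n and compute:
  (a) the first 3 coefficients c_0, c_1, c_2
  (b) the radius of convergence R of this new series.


Let w = z − z₀, so z = z₀ + w.
Then 3 − z = 3 − (z₀ + w) = (3 − z₀) − w = -5 − w.
f(z) = 1/(-5 − w) = (1/(-5)) · 1/(1 − w/(-5)) = Σ_{n≥0} w^n / (-5)^(n+1).
So c_n = 1/(-5)^(n+1):
  c_0 = 1/(-5)^1 = -1/5.
  c_1 = 1/(-5)^2 = 1/25.
  c_2 = 1/(-5)^3 = -1/125.
The series is valid for |w/d| < 1, i.e. |z − z₀| < |d|.
Radius of convergence: R = |3 − z₀| = |-5| = 5 (distance from z₀ to the singularity z = 3).

c_0 = -1/5, c_1 = 1/25, c_2 = -1/125; R = 5.


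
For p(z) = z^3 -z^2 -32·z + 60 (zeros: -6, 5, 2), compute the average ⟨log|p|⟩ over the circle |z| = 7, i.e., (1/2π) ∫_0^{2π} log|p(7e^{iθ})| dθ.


Zeros: -6, 2, 5; r = 7.
Inside |z| < r: -6, 2, 5. Outside (|z| ≥ r): ∅.
p(0) = 60, so log|p(0)| = log(60) = 4.0943.
Apply Jensen: I(r) = log|p(0)| + Σ_k log(r/|z_k|), summed over zeros inside |z| < r.
  log(r/|z_k|) for z_k = -6: log(7/6) = 0.1542
  log(r/|z_k|) for z_k = 5: log(7/5) = 0.3365
  log(r/|z_k|) for z_k = 2: log(7/2) = 1.2528
Sum over inside zeros: 1.7434.
I(r) = log|p(0)| + (inside sum) = 4.0943 + 1.7434 = 5.8377.
Closed form (all zeros inside, monic): I(r) = n·log(r) = 3·log(7) = 5.8377. ✓

I(r) ≈ 5.8377.


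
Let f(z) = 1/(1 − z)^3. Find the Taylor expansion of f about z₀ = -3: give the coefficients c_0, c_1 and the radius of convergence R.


Let w = z − z₀, so z = z₀ + w.
Then 1 − z = 1 − (z₀ + w) = (1 − z₀) − w = 4 − w.
f(z) = 1/(4 − w)^3 = (1/(4)^3) · (1 − w/(4))^{−3}.
By the binomial series (1−u)^{−3} = Σ_{n≥0} C(n+2, 2) u^n for |u|<1, with u = w/(4):
  c_n = C(n+2, 2) / (4)^(n+3).
  c_0 = 1/(4)^3 = 1/64.
  c_1 = 3/(4)^4 = 3/256.
The series is valid for |w/d| < 1, i.e. |z − z₀| < |d|.
Radius of convergence: R = |1 − z₀| = |4| = 4 (distance from z₀ to the singularity z = 1).

c_0 = 1/64, c_1 = 3/256; R = 4.


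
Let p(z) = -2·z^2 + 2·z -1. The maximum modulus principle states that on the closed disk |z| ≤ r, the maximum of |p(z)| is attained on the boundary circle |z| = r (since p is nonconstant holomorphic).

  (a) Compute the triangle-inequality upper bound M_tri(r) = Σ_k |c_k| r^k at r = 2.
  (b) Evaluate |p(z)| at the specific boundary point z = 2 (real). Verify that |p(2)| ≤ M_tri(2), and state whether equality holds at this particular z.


Coefficients: c_0 = -1, c_1 = 2, c_2 = -2. Radius r = 2.
Part (a). Triangle bound: M_tri(r) = Σ_k |c_k| r^k
  = |-1|·2^0 + |2|·2^1 + |-2|·2^2
  = 1 + 4 + 8 = 13.
This bounds M(r) := max_{|z|=r} |p(z)| from above; equality holds iff all terms c_k z^k can be made to align in phase at a single z on |z|=r.
Part (b). At z = 2 (real, on the circle |z| = r):
  p(2) = (-1)·2^0 + (2)·2^1 + (-2)·2^2 = -5.
  |p(2)| = 5.
Check: |p(2)| = 5 ≤ 13 = M_tri(2). ✓ Equality does not hold at z = 2 (the coefficients have mixed signs, so the terms do not all align in phase there).

M_tri(2) = 13; |p(2)| = 5; equality at z=2: no.


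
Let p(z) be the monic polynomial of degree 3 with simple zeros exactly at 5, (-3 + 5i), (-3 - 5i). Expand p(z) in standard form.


The polynomial is p(z) = ∏_{α ∈ S} (z − α), where S = {5, (-3 + 5i), (-3 - 5i)}.
Expanding the product yields: p(z) = z^3 + z^2 + 4·z -170.
Note conjugate pairs combine to real quadratics: (z − (-3+5i))(z − (-3−5i)) = z² + 6z + 34.
The resulting polynomial has degree 3 and real coefficients as required.

p(z) = z^3 + z^2 + 4·z -170.


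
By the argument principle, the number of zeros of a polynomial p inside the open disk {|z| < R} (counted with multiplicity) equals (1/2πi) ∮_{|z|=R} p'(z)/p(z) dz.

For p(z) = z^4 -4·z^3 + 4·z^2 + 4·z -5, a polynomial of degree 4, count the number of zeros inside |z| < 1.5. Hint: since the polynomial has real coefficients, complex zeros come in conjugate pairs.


The zeros of p are: -1, 1, (2 + 1i), (2 - 1i).
Their magnitudes are: 1, 1, 2.236, 2.236.
Zeros with |z| < R = 1.5: -1, 1.
Count = 2.
By the argument principle, (1/2πi) ∮_{|z|=R} p'(z)/p(z) dz equals exactly this count.

Number of zeros inside |z| < 1.5: 2.


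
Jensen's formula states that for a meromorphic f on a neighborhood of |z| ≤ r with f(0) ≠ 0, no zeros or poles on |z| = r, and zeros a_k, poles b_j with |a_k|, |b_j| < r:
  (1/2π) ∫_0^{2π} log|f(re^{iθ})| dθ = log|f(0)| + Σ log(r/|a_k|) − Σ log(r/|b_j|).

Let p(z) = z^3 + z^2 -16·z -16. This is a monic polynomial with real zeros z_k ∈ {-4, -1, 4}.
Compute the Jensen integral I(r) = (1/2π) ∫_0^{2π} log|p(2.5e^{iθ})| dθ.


Zeros: -4, -1, 4; r = 2.5.
Inside |z| < r: -1. Outside (|z| ≥ r): -4, 4.
p(0) = -16, so log|p(0)| = log(16) = 2.7726.
Apply Jensen: I(r) = log|p(0)| + Σ_k log(r/|z_k|), summed over zeros inside |z| < r.
  log(r/|z_k|) for z_k = -1: log(2.5/1) = 0.9163
  Outside zeros (-4, 4) contribute nothing to the Jensen sum.
Sum over inside zeros: 0.9163.
I(r) = log|p(0)| + (inside sum) = 2.7726 + 0.9163 = 3.6889.
Note: since some zeros are outside |z| ≤ r, the simplified n·log(r) form does NOT apply — only the inside zeros contribute.

I(r) ≈ 3.6889.


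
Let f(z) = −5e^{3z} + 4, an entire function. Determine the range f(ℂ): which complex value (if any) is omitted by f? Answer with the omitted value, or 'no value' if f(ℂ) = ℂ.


Little Picard bounds the complement of f(ℂ) to at most one point.
e^{3z} is never zero on ℂ, so -5·e^{3z} takes every value in ℂ ∖ {0}. Adding 4 shifts the range to ℂ ∖ {4}. Thus f omits exactly the value 4.

Omitted value: 4.


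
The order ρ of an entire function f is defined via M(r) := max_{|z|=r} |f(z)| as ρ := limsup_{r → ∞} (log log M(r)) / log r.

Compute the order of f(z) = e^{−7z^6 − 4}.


|e^{−7z^6 − 4}| = e^{Re(-7·z^6) + -4} ≤ e^{7|z|^6 + -4} = e^{7r^6 + -4} on |z| = r, so ρ ≤ 6. Choosing z on |z|=r so that -7·z^6 is real positive (always possible by picking arg z appropriately) gives |f(z)| = e^{7r^6 + -4}, matching the bound. The additive constant -4 does not affect log log M(r) ~ 6·log r. Hence ρ = 6.
Therefore ρ = 6.

Order ρ = 6.


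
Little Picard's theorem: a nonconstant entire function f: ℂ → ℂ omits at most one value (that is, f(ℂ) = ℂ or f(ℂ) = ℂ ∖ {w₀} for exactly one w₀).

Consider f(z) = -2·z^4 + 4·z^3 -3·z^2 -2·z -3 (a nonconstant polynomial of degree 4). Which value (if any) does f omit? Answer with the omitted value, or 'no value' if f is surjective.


Little Picard bounds the complement of f(ℂ) to at most one point.
For every w ∈ ℂ, the equation p(z) − w = 0 is a nonconstant polynomial in z and hence has at least one root by the fundamental theorem of algebra. So p is surjective onto ℂ, omitting no value.

Omitted value: no value.


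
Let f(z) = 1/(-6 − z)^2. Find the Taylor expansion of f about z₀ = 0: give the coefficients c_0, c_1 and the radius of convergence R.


Let w = z − z₀, so z = z₀ + w.
Then -6 − z = -6 − (z₀ + w) = (-6 − z₀) − w = -6 − w.
f(z) = 1/(-6 − w)^2 = (1/(-6)^2) · (1 − w/(-6))^{−2}.
By the binomial series (1−u)^{−2} = Σ_{n≥0} C(n+1, 1) u^n for |u|<1, with u = w/(-6):
  c_n = C(n+1, 1) / (-6)^(n+2).
  c_0 = 1/(-6)^2 = 1/36.
  c_1 = 2/(-6)^3 = -1/108.
The series is valid for |w/d| < 1, i.e. |z − z₀| < |d|.
Radius of convergence: R = |-6 − z₀| = |-6| = 6 (distance from z₀ to the singularity z = -6).

c_0 = 1/36, c_1 = -1/108; R = 6.


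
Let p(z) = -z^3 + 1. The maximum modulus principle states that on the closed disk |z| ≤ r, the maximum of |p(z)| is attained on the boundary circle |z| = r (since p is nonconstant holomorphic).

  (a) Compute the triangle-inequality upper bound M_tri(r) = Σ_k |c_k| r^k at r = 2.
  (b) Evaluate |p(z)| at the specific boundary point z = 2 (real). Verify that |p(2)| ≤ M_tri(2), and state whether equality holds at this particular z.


Coefficients: c_0 = 1, c_1 = 0, c_2 = 0, c_3 = -1. Radius r = 2.
Part (a). Triangle bound: M_tri(r) = Σ_k |c_k| r^k
  = |1|·2^0 + |0|·2^1 + |0|·2^2 + |-1|·2^3
  = 1 + 0 + 0 + 8 = 9.
This bounds M(r) := max_{|z|=r} |p(z)| from above; equality holds iff all terms c_k z^k can be made to align in phase at a single z on |z|=r.
Part (b). At z = 2 (real, on the circle |z| = r):
  p(2) = (1)·2^0 + (0)·2^1 + (0)·2^2 + (-1)·2^3 = -7.
  |p(2)| = 7.
Check: |p(2)| = 7 ≤ 9 = M_tri(2). ✓ Equality does not hold at z = 2 (the coefficients have mixed signs, so the terms do not all align in phase there).

M_tri(2) = 9; |p(2)| = 7; equality at z=2: no.


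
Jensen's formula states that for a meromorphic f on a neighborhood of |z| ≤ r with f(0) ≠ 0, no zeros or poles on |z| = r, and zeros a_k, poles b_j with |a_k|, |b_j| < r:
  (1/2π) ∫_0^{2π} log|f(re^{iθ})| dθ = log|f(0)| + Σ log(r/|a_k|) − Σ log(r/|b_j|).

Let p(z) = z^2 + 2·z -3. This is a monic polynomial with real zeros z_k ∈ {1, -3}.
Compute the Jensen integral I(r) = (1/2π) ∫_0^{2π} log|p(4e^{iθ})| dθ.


Zeros: -3, 1; r = 4.
Inside |z| < r: -3, 1. Outside (|z| ≥ r): ∅.
p(0) = -3, so log|p(0)| = log(3) = 1.0986.
Apply Jensen: I(r) = log|p(0)| + Σ_k log(r/|z_k|), summed over zeros inside |z| < r.
  log(r/|z_k|) for z_k = 1: log(4/1) = 1.3863
  log(r/|z_k|) for z_k = -3: log(4/3) = 0.2877
Sum over inside zeros: 1.6740.
I(r) = log|p(0)| + (inside sum) = 1.0986 + 1.6740 = 2.7726.
Closed form (all zeros inside, monic): I(r) = n·log(r) = 2·log(4) = 2.7726. ✓

I(r) ≈ 2.7726.


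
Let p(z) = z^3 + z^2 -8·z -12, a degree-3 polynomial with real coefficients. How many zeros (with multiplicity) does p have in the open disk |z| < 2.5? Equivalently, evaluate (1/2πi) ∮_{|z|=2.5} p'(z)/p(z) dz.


The zeros of p are: -2, -2, 3.
Their magnitudes are: 2, 2, 3.
Zeros with |z| < R = 2.5: -2, -2.
Count = 2.
By the argument principle, (1/2πi) ∮_{|z|=R} p'(z)/p(z) dz equals exactly this count.

Number of zeros inside |z| < 2.5: 2.


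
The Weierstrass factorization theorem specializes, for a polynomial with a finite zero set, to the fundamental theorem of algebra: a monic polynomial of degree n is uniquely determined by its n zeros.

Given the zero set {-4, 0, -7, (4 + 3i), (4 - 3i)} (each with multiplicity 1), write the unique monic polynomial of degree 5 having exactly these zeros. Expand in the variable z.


The polynomial is p(z) = ∏_{α ∈ S} (z − α), where S = {-4, 0, -7, (4 + 3i), (4 - 3i)}.
Expanding the product yields: p(z) = z^5 + 3·z^4 -35·z^3 + 51·z^2 + 700·z.
Note conjugate pairs combine to real quadratics: (z − (4+3i))(z − (4−3i)) = z² − 8z + 25.
The resulting polynomial has degree 5 and real coefficients as required.

p(z) = z^5 + 3·z^4 -35·z^3 + 51·z^2 + 700·z.


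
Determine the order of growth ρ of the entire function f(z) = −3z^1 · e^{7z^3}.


M(r) = max_{|z|=r} |-3|·|z|^1·|e^{7z^3}| = 3·r^1 · e^{7r^3} (the factors attain their maxima compatibly on |z|=r). Then log M(r) = log 3 + 1·log r + 7r^3, dominated by the last term, so log log M(r) ~ 3·log r. The polynomial factor -3z^1 contributes only a log r term and does not affect the order. ρ = 3.
Therefore ρ = 3.

Order ρ = 3.


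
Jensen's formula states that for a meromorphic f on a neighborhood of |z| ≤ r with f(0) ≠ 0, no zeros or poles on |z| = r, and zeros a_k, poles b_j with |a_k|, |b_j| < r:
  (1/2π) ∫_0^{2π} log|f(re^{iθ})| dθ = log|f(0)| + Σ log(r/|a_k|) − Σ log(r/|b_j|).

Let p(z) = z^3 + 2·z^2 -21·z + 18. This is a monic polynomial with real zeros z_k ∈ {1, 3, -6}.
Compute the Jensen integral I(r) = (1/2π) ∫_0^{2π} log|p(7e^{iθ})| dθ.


Zeros: -6, 1, 3; r = 7.
Inside |z| < r: -6, 1, 3. Outside (|z| ≥ r): ∅.
p(0) = 18, so log|p(0)| = log(18) = 2.8904.
Apply Jensen: I(r) = log|p(0)| + Σ_k log(r/|z_k|), summed over zeros inside |z| < r.
  log(r/|z_k|) for z_k = 1: log(7/1) = 1.9459
  log(r/|z_k|) for z_k = 3: log(7/3) = 0.8473
  log(r/|z_k|) for z_k = -6: log(7/6) = 0.1542
Sum over inside zeros: 2.9474.
I(r) = log|p(0)| + (inside sum) = 2.8904 + 2.9474 = 5.8377.
Closed form (all zeros inside, monic): I(r) = n·log(r) = 3·log(7) = 5.8377. ✓

I(r) ≈ 5.8377.


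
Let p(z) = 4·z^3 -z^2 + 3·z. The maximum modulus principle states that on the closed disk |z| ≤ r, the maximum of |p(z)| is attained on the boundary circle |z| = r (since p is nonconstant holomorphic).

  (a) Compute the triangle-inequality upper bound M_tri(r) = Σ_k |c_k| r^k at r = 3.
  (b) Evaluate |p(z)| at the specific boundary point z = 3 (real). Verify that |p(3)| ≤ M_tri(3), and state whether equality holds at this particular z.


Coefficients: c_0 = 0, c_1 = 3, c_2 = -1, c_3 = 4. Radius r = 3.
Part (a). Triangle bound: M_tri(r) = Σ_k |c_k| r^k
  = |0|·3^0 + |3|·3^1 + |-1|·3^2 + |4|·3^3
  = 0 + 9 + 9 + 108 = 126.
This bounds M(r) := max_{|z|=r} |p(z)| from above; equality holds iff all terms c_k z^k can be made to align in phase at a single z on |z|=r.
Part (b). At z = 3 (real, on the circle |z| = r):
  p(3) = (0)·3^0 + (3)·3^1 + (-1)·3^2 + (4)·3^3 = 108.
  |p(3)| = 108.
Check: |p(3)| = 108 ≤ 126 = M_tri(3). ✓ Equality does not hold at z = 3 (the coefficients have mixed signs, so the terms do not all align in phase there).

M_tri(3) = 126; |p(3)| = 108; equality at z=3: no.


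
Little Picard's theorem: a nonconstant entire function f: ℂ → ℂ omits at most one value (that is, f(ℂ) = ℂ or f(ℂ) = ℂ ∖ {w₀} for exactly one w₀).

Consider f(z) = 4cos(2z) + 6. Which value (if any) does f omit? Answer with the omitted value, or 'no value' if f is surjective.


Little Picard bounds the complement of f(ℂ) to at most one point.
cos is entire and surjective onto ℂ: for every w ∈ ℂ, cos(ζ) = w has a solution ζ ∈ ℂ (e.g., via the complex inverse arccos). With ζ = 2z this gives z = ζ/(2). Then 4·cos(2z) takes every value in 4·ℂ = ℂ, and adding 6 is a bijection of ℂ. So f is surjective and omits no value. (Note: only on the real line is cos bounded by [−1, 1].)

Omitted value: no value.


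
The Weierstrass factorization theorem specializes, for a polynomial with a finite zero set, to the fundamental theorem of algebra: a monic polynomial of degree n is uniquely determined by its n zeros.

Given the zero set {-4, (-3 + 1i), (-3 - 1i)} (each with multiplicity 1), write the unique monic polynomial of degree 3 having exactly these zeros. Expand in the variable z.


The polynomial is p(z) = ∏_{α ∈ S} (z − α), where S = {-4, (-3 + 1i), (-3 - 1i)}.
Expanding the product yields: p(z) = z^3 + 10·z^2 + 34·z + 40.
Note conjugate pairs combine to real quadratics: (z − (-3+1i))(z − (-3−1i)) = z² + 6z + 10.
The resulting polynomial has degree 3 and real coefficients as required.

p(z) = z^3 + 10·z^2 + 34·z + 40.


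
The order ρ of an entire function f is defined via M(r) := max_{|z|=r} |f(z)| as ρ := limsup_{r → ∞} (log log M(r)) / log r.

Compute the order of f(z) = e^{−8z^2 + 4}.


|e^{−8z^2 + 4}| = e^{Re(-8·z^2) + 4} ≤ e^{8|z|^2 + 4} = e^{8r^2 + 4} on |z| = r, so ρ ≤ 2. Choosing z on |z|=r so that -8·z^2 is real positive (always possible by picking arg z appropriately) gives |f(z)| = e^{8r^2 + 4}, matching the bound. The additive constant 4 does not affect log log M(r) ~ 2·log r. Hence ρ = 2.
Therefore ρ = 2.

Order ρ = 2.


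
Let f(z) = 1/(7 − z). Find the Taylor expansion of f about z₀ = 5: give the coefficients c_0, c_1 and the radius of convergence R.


Let w = z − z₀, so z = z₀ + w.
Then 7 − z = 7 − (z₀ + w) = (7 − z₀) − w = 2 − w.
f(z) = 1/(2 − w) = (1/(2)) · 1/(1 − w/(2)) = Σ_{n≥0} w^n / (2)^(n+1).
So c_n = 1/(2)^(n+1):
  c_0 = 1/(2)^1 = 1/2.
  c_1 = 1/(2)^2 = 1/4.
The series is valid for |w/d| < 1, i.e. |z − z₀| < |d|.
Radius of convergence: R = |7 − z₀| = |2| = 2 (distance from z₀ to the singularity z = 7).

c_0 = 1/2, c_1 = 1/4; R = 2.


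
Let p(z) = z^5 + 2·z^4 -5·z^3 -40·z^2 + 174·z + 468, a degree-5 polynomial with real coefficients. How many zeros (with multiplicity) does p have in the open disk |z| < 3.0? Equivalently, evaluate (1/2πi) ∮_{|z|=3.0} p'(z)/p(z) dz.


The zeros of p are: (-3 + 3i), (-3 - 3i), (3 + 2i), (3 - 2i), -2.
Their magnitudes are: 4.243, 4.243, 3.606, 3.606, 2.
Zeros with |z| < R = 3.0: -2.
Count = 1.
By the argument principle, (1/2πi) ∮_{|z|=R} p'(z)/p(z) dz equals exactly this count.

Number of zeros inside |z| < 3.0: 1.


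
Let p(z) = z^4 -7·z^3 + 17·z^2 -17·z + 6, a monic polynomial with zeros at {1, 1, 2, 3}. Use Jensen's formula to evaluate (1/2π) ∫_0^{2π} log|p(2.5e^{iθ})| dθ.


Zeros: 1, 1, 2, 3; r = 2.5.
Inside |z| < r: 1, 1, 2. Outside (|z| ≥ r): 3.
p(0) = 6, so log|p(0)| = log(6) = 1.7918.
Apply Jensen: I(r) = log|p(0)| + Σ_k log(r/|z_k|), summed over zeros inside |z| < r.
  log(r/|z_k|) for z_k = 1: log(2.5/1) = 0.9163
  log(r/|z_k|) for z_k = 1: log(2.5/1) = 0.9163
  log(r/|z_k|) for z_k = 2: log(2.5/2) = 0.2231
  Outside zeros (3) contribute nothing to the Jensen sum.
Sum over inside zeros: 2.0557.
I(r) = log|p(0)| + (inside sum) = 1.7918 + 2.0557 = 3.8475.
Note: since some zeros are outside |z| ≤ r, the simplified n·log(r) form does NOT apply — only the inside zeros contribute.

I(r) ≈ 3.8475.


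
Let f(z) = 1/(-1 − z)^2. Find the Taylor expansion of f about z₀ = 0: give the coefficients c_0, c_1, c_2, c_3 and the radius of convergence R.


Let w = z − z₀, so z = z₀ + w.
Then -1 − z = -1 − (z₀ + w) = (-1 − z₀) − w = -1 − w.
f(z) = 1/(-1 − w)^2 = (1/(-1)^2) · (1 − w/(-1))^{−2}.
By the binomial series (1−u)^{−2} = Σ_{n≥0} C(n+1, 1) u^n for |u|<1, with u = w/(-1):
  c_n = C(n+1, 1) / (-1)^(n+2).
  c_0 = 1/(-1)^2 = 1.
  c_1 = 2/(-1)^3 = -2.
  c_2 = 3/(-1)^4 = 3.
  c_3 = 4/(-1)^5 = -4.
The series is valid for |w/d| < 1, i.e. |z − z₀| < |d|.
Radius of convergence: R = |-1 − z₀| = |-1| = 1 (distance from z₀ to the singularity z = -1).

c_0 = 1, c_1 = -2, c_2 = 3, c_3 = -4; R = 1.


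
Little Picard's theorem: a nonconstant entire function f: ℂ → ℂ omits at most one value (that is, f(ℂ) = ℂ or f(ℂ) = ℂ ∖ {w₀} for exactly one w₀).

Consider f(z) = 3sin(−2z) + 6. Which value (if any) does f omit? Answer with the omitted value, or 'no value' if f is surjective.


Little Picard bounds the complement of f(ℂ) to at most one point.
sin is entire and surjective onto ℂ: for every w ∈ ℂ, sin(ζ) = w has a solution ζ ∈ ℂ (e.g., via the complex inverse arcsin). With ζ = −2z this gives z = ζ/(-2). Then 3·sin(−2z) takes every value in 3·ℂ = ℂ, and adding 6 is a bijection of ℂ. So f is surjective and omits no value. (Note: only on the real line is sin bounded by [−1, 1].)

Omitted value: no value.


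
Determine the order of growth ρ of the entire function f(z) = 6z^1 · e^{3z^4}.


M(r) = max_{|z|=r} |6|·|z|^1·|e^{3z^4}| = 6·r^1 · e^{3r^4} (the factors attain their maxima compatibly on |z|=r). Then log M(r) = log 6 + 1·log r + 3r^4, dominated by the last term, so log log M(r) ~ 4·log r. The polynomial factor 6z^1 contributes only a log r term and does not affect the order. ρ = 4.
Therefore ρ = 4.

Order ρ = 4.


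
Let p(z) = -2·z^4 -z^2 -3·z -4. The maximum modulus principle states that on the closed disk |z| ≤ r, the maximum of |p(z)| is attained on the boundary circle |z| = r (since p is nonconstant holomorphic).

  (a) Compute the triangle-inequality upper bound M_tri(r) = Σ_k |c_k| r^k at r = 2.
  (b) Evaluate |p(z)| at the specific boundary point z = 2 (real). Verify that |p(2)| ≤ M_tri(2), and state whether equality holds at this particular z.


Coefficients: c_0 = -4, c_1 = -3, c_2 = -1, c_3 = 0, c_4 = -2. Radius r = 2.
Part (a). Triangle bound: M_tri(r) = Σ_k |c_k| r^k
  = |-4|·2^0 + |-3|·2^1 + |-1|·2^2 + |0|·2^3 + |-2|·2^4
  = 4 + 6 + 4 + 0 + 32 = 46.
This bounds M(r) := max_{|z|=r} |p(z)| from above; equality holds iff all terms c_k z^k can be made to align in phase at a single z on |z|=r.
Part (b). At z = 2 (real, on the circle |z| = r):
  p(2) = (-4)·2^0 + (-3)·2^1 + (-1)·2^2 + (0)·2^3 + (-2)·2^4 = -46.
  |p(2)| = 46.
Since all nonzero coefficients share the same sign, |p(2)| = 46 = M_tri(2); the triangle bound is attained at z = 2, so in fact M(r) = 46.

M_tri(2) = 46; |p(2)| = 46; equality at z=2: yes.


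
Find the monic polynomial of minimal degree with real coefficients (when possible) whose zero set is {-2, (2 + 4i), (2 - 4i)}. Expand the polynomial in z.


The polynomial is p(z) = ∏_{α ∈ S} (z − α), where S = {-2, (2 + 4i), (2 - 4i)}.
Expanding the product yields: p(z) = z^3 -2·z^2 + 12·z + 40.
Note conjugate pairs combine to real quadratics: (z − (2+4i))(z − (2−4i)) = z² − 4z + 20.
The resulting polynomial has degree 3 and real coefficients as required.

p(z) = z^3 -2·z^2 + 12·z + 40.


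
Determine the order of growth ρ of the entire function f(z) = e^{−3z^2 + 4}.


|e^{−3z^2 + 4}| = e^{Re(-3·z^2) + 4} ≤ e^{3|z|^2 + 4} = e^{3r^2 + 4} on |z| = r, so ρ ≤ 2. Choosing z on |z|=r so that -3·z^2 is real positive (always possible by picking arg z appropriately) gives |f(z)| = e^{3r^2 + 4}, matching the bound. The additive constant 4 does not affect log log M(r) ~ 2·log r. Hence ρ = 2.
Therefore ρ = 2.

Order ρ = 2.


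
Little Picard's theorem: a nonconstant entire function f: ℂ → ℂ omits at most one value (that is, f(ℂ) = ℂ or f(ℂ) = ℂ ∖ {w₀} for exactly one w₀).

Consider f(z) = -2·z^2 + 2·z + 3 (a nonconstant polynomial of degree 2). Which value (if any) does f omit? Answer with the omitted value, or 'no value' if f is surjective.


Little Picard bounds the complement of f(ℂ) to at most one point.
For every w ∈ ℂ, the equation p(z) − w = 0 is a nonconstant polynomial in z and hence has at least one root by the fundamental theorem of algebra. So p is surjective onto ℂ, omitting no value.

Omitted value: no value.
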